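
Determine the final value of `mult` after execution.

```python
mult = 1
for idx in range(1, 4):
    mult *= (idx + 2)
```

Let's trace through this code step by step.

Initialize: mult = 1
Entering loop: for idx in range(1, 4):

After execution: mult = 60
60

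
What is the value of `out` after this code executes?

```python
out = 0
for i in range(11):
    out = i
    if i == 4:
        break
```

Let's trace through this code step by step.

Initialize: out = 0
Entering loop: for i in range(11):

After execution: out = 4
4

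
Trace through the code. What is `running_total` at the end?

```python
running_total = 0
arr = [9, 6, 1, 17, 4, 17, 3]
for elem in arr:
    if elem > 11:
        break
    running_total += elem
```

Let's trace through this code step by step.

Initialize: running_total = 0
Initialize: arr = [9, 6, 1, 17, 4, 17, 3]
Entering loop: for elem in arr:

After execution: running_total = 16
16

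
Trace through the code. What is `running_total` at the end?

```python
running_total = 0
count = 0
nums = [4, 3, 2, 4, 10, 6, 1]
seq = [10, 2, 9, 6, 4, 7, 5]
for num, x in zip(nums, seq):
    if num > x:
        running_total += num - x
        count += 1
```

Let's trace through this code step by step.

Initialize: running_total = 0
Initialize: count = 0
Initialize: nums = [4, 3, 2, 4, 10, 6, 1]
Initialize: seq = [10, 2, 9, 6, 4, 7, 5]
Entering loop: for num, x in zip(nums, seq):

After execution: running_total = 7
7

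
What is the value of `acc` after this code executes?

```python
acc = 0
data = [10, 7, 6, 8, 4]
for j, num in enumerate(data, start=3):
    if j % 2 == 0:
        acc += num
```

Let's trace through this code step by step.

Initialize: acc = 0
Initialize: data = [10, 7, 6, 8, 4]
Entering loop: for j, num in enumerate(data, start=3):

After execution: acc = 15
15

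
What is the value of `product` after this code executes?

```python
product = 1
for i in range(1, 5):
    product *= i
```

Let's trace through this code step by step.

Initialize: product = 1
Entering loop: for i in range(1, 5):

After execution: product = 24
24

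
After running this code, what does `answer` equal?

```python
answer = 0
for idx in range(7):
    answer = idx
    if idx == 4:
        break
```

Let's trace through this code step by step.

Initialize: answer = 0
Entering loop: for idx in range(7):

After execution: answer = 4
4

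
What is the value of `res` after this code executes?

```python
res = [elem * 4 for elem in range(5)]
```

Let's trace through this code step by step.

Initialize: res = [elem * 4 for elem in range(5)]

After execution: res = [0, 4, 8, 12, 16]
[0, 4, 8, 12, 16]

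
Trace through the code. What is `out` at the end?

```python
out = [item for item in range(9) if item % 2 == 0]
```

Let's trace through this code step by step.

Initialize: out = [item for item in range(9) if item % 2 == 0]

After execution: out = [0, 2, 4, 6, 8]
[0, 2, 4, 6, 8]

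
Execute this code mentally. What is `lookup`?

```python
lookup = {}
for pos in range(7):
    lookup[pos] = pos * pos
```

Let's trace through this code step by step.

Initialize: lookup = {}
Entering loop: for pos in range(7):

After execution: lookup = {0: 0, 1: 1, 2: 4, 3: 9, 4: 16, 5: 25, 6: 36}
{0: 0, 1: 1, 2: 4, 3: 9, 4: 16, 5: 25, 6: 36}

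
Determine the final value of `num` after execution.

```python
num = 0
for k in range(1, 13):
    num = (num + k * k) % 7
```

Let's trace through this code step by step.

Initialize: num = 0
Entering loop: for k in range(1, 13):

After execution: num = 6
6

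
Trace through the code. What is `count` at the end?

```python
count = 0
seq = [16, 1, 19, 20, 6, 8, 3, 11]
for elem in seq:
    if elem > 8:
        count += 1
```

Let's trace through this code step by step.

Initialize: count = 0
Initialize: seq = [16, 1, 19, 20, 6, 8, 3, 11]
Entering loop: for elem in seq:

After execution: count = 4
4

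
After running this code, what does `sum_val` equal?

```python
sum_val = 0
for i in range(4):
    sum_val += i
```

Let's trace through this code step by step.

Initialize: sum_val = 0
Entering loop: for i in range(4):

After execution: sum_val = 6
6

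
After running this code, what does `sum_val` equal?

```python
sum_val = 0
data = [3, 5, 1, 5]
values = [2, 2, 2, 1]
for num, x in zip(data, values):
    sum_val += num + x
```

Let's trace through this code step by step.

Initialize: sum_val = 0
Initialize: data = [3, 5, 1, 5]
Initialize: values = [2, 2, 2, 1]
Entering loop: for num, x in zip(data, values):

After execution: sum_val = 21
21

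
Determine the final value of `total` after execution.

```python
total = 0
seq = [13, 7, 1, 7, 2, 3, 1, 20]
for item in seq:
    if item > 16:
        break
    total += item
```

Let's trace through this code step by step.

Initialize: total = 0
Initialize: seq = [13, 7, 1, 7, 2, 3, 1, 20]
Entering loop: for item in seq:

After execution: total = 34
34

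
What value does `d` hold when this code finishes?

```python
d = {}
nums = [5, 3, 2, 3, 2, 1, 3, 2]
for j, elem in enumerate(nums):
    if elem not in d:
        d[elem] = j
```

Let's trace through this code step by step.

Initialize: d = {}
Initialize: nums = [5, 3, 2, 3, 2, 1, 3, 2]
Entering loop: for j, elem in enumerate(nums):

After execution: d = {5: 0, 3: 1, 2: 2, 1: 5}
{5: 0, 3: 1, 2: 2, 1: 5}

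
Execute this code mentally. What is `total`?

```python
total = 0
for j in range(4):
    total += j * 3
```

Let's trace through this code step by step.

Initialize: total = 0
Entering loop: for j in range(4):

After execution: total = 18
18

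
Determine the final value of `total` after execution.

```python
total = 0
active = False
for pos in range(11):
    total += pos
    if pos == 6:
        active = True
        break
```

Let's trace through this code step by step.

Initialize: total = 0
Initialize: active = False
Entering loop: for pos in range(11):

After execution: total = 21
21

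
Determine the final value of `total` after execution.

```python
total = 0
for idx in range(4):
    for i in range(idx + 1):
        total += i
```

Let's trace through this code step by step.

Initialize: total = 0
Entering loop: for idx in range(4):

After execution: total = 10
10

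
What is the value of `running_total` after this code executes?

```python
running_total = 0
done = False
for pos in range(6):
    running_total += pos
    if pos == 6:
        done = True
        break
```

Let's trace through this code step by step.

Initialize: running_total = 0
Initialize: done = False
Entering loop: for pos in range(6):

After execution: running_total = 15
15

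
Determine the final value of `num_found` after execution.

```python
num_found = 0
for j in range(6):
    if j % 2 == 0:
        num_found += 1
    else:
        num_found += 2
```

Let's trace through this code step by step.

Initialize: num_found = 0
Entering loop: for j in range(6):

After execution: num_found = 9
9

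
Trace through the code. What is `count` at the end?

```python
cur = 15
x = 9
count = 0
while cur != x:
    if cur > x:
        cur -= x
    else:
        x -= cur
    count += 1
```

Let's trace through this code step by step.

Initialize: cur = 15
Initialize: x = 9
Initialize: count = 0
Entering loop: while cur != x:

After execution: count = 3
3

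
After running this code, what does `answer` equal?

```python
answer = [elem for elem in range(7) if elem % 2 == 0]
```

Let's trace through this code step by step.

Initialize: answer = [elem for elem in range(7) if elem % 2 == 0]

After execution: answer = [0, 2, 4, 6]
[0, 2, 4, 6]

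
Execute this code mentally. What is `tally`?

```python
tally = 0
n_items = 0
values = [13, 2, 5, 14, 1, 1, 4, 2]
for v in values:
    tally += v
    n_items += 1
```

Let's trace through this code step by step.

Initialize: tally = 0
Initialize: n_items = 0
Initialize: values = [13, 2, 5, 14, 1, 1, 4, 2]
Entering loop: for v in values:

After execution: tally = 42
42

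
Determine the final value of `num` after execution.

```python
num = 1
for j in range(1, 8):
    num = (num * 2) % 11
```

Let's trace through this code step by step.

Initialize: num = 1
Entering loop: for j in range(1, 8):

After execution: num = 7
7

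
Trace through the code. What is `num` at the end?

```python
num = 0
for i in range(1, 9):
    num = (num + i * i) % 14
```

Let's trace through this code step by step.

Initialize: num = 0
Entering loop: for i in range(1, 9):

After execution: num = 8
8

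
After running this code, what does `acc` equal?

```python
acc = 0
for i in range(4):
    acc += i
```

Let's trace through this code step by step.

Initialize: acc = 0
Entering loop: for i in range(4):

After execution: acc = 6
6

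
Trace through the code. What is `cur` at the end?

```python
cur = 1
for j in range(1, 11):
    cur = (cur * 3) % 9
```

Let's trace through this code step by step.

Initialize: cur = 1
Entering loop: for j in range(1, 11):

After execution: cur = 0
0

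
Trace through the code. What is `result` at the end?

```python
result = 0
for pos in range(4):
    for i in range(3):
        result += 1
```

Let's trace through this code step by step.

Initialize: result = 0
Entering loop: for pos in range(4):

After execution: result = 12
12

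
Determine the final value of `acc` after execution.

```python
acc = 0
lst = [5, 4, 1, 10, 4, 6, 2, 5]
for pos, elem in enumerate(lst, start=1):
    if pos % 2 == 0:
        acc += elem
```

Let's trace through this code step by step.

Initialize: acc = 0
Initialize: lst = [5, 4, 1, 10, 4, 6, 2, 5]
Entering loop: for pos, elem in enumerate(lst, start=1):

After execution: acc = 25
25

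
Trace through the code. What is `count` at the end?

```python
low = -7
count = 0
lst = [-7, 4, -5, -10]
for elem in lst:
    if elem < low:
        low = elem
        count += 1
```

Let's trace through this code step by step.

Initialize: low = -7
Initialize: count = 0
Initialize: lst = [-7, 4, -5, -10]
Entering loop: for elem in lst:

After execution: count = 1
1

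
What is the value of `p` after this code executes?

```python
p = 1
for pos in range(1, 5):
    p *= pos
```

Let's trace through this code step by step.

Initialize: p = 1
Entering loop: for pos in range(1, 5):

After execution: p = 24
24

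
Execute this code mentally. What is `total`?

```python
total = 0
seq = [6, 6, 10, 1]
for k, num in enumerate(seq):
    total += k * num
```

Let's trace through this code step by step.

Initialize: total = 0
Initialize: seq = [6, 6, 10, 1]
Entering loop: for k, num in enumerate(seq):

After execution: total = 29
29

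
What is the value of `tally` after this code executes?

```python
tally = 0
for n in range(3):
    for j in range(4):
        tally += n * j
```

Let's trace through this code step by step.

Initialize: tally = 0
Entering loop: for n in range(3):

After execution: tally = 18
18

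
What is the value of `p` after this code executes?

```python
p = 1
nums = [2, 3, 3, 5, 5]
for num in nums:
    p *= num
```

Let's trace through this code step by step.

Initialize: p = 1
Initialize: nums = [2, 3, 3, 5, 5]
Entering loop: for num in nums:

After execution: p = 450
450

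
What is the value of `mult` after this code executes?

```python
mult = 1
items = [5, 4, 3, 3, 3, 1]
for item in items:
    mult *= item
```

Let's trace through this code step by step.

Initialize: mult = 1
Initialize: items = [5, 4, 3, 3, 3, 1]
Entering loop: for item in items:

After execution: mult = 540
540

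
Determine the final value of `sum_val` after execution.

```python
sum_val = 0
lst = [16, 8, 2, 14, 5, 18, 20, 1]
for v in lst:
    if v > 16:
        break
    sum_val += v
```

Let's trace through this code step by step.

Initialize: sum_val = 0
Initialize: lst = [16, 8, 2, 14, 5, 18, 20, 1]
Entering loop: for v in lst:

After execution: sum_val = 45
45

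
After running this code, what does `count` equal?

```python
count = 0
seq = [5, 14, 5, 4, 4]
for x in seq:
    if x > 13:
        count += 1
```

Let's trace through this code step by step.

Initialize: count = 0
Initialize: seq = [5, 14, 5, 4, 4]
Entering loop: for x in seq:

After execution: count = 1
1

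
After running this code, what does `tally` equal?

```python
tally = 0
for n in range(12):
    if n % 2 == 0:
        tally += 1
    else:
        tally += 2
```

Let's trace through this code step by step.

Initialize: tally = 0
Entering loop: for n in range(12):

After execution: tally = 18
18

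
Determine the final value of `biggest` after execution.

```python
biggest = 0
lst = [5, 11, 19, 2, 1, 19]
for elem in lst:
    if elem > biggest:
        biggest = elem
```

Let's trace through this code step by step.

Initialize: biggest = 0
Initialize: lst = [5, 11, 19, 2, 1, 19]
Entering loop: for elem in lst:

After execution: biggest = 19
19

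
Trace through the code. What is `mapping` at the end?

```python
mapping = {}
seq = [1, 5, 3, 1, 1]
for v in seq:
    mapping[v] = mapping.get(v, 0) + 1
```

Let's trace through this code step by step.

Initialize: mapping = {}
Initialize: seq = [1, 5, 3, 1, 1]
Entering loop: for v in seq:

After execution: mapping = {1: 3, 5: 1, 3: 1}
{1: 3, 5: 1, 3: 1}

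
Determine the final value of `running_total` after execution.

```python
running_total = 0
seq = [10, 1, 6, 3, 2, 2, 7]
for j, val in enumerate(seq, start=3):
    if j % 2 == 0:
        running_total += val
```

Let's trace through this code step by step.

Initialize: running_total = 0
Initialize: seq = [10, 1, 6, 3, 2, 2, 7]
Entering loop: for j, val in enumerate(seq, start=3):

After execution: running_total = 6
6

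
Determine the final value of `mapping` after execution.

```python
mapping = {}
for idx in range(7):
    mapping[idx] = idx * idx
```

Let's trace through this code step by step.

Initialize: mapping = {}
Entering loop: for idx in range(7):

After execution: mapping = {0: 0, 1: 1, 2: 4, 3: 9, 4: 16, 5: 25, 6: 36}
{0: 0, 1: 1, 2: 4, 3: 9, 4: 16, 5: 25, 6: 36}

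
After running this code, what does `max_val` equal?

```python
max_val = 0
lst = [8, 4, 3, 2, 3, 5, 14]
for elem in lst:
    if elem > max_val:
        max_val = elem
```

Let's trace through this code step by step.

Initialize: max_val = 0
Initialize: lst = [8, 4, 3, 2, 3, 5, 14]
Entering loop: for elem in lst:

After execution: max_val = 14
14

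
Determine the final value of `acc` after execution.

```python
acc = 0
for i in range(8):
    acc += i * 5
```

Let's trace through this code step by step.

Initialize: acc = 0
Entering loop: for i in range(8):

After execution: acc = 140
140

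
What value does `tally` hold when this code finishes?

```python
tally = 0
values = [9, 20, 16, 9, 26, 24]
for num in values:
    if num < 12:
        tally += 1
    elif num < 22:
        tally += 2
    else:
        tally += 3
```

Let's trace through this code step by step.

Initialize: tally = 0
Initialize: values = [9, 20, 16, 9, 26, 24]
Entering loop: for num in values:

After execution: tally = 12
12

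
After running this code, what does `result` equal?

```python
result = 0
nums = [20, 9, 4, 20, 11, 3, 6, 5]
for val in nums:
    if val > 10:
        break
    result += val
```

Let's trace through this code step by step.

Initialize: result = 0
Initialize: nums = [20, 9, 4, 20, 11, 3, 6, 5]
Entering loop: for val in nums:

After execution: result = 0
0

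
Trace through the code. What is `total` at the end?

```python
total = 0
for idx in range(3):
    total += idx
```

Let's trace through this code step by step.

Initialize: total = 0
Entering loop: for idx in range(3):

After execution: total = 3
3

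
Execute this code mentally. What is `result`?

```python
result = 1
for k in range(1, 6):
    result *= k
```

Let's trace through this code step by step.

Initialize: result = 1
Entering loop: for k in range(1, 6):

After execution: result = 120
120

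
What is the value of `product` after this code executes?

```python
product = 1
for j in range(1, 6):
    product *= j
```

Let's trace through this code step by step.

Initialize: product = 1
Entering loop: for j in range(1, 6):

After execution: product = 120
120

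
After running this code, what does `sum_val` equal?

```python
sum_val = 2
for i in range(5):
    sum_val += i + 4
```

Let's trace through this code step by step.

Initialize: sum_val = 2
Entering loop: for i in range(5):

After execution: sum_val = 32
32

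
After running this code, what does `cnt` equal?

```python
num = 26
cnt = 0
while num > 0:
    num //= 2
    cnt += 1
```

Let's trace through this code step by step.

Initialize: num = 26
Initialize: cnt = 0
Entering loop: while num > 0:

After execution: cnt = 5
5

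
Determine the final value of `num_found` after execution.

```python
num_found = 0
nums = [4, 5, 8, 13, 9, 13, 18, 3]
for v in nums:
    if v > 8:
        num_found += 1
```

Let's trace through this code step by step.

Initialize: num_found = 0
Initialize: nums = [4, 5, 8, 13, 9, 13, 18, 3]
Entering loop: for v in nums:

After execution: num_found = 4
4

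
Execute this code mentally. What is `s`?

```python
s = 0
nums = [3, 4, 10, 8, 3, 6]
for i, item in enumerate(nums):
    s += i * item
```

Let's trace through this code step by step.

Initialize: s = 0
Initialize: nums = [3, 4, 10, 8, 3, 6]
Entering loop: for i, item in enumerate(nums):

After execution: s = 90
90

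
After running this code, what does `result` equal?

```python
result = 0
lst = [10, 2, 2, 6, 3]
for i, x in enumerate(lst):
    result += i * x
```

Let's trace through this code step by step.

Initialize: result = 0
Initialize: lst = [10, 2, 2, 6, 3]
Entering loop: for i, x in enumerate(lst):

After execution: result = 36
36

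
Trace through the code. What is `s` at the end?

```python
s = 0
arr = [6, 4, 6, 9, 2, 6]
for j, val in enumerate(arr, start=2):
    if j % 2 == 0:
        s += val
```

Let's trace through this code step by step.

Initialize: s = 0
Initialize: arr = [6, 4, 6, 9, 2, 6]
Entering loop: for j, val in enumerate(arr, start=2):

After execution: s = 14
14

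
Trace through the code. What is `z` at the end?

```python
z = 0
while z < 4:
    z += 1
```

Let's trace through this code step by step.

Initialize: z = 0
Entering loop: while z < 4:

After execution: z = 4
4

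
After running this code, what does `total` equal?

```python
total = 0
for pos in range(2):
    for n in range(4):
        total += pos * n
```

Let's trace through this code step by step.

Initialize: total = 0
Entering loop: for pos in range(2):

After execution: total = 6
6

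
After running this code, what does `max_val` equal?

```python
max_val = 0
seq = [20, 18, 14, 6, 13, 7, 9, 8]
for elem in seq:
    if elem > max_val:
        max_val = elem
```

Let's trace through this code step by step.

Initialize: max_val = 0
Initialize: seq = [20, 18, 14, 6, 13, 7, 9, 8]
Entering loop: for elem in seq:

After execution: max_val = 20
20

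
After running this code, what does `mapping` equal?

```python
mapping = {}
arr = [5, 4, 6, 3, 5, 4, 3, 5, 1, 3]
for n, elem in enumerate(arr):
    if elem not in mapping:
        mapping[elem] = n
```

Let's trace through this code step by step.

Initialize: mapping = {}
Initialize: arr = [5, 4, 6, 3, 5, 4, 3, 5, 1, 3]
Entering loop: for n, elem in enumerate(arr):

After execution: mapping = {5: 0, 4: 1, 6: 2, 3: 3, 1: 8}
{5: 0, 4: 1, 6: 2, 3: 3, 1: 8}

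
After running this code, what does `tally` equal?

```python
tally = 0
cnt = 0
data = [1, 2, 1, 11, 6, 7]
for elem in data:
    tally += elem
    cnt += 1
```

Let's trace through this code step by step.

Initialize: tally = 0
Initialize: cnt = 0
Initialize: data = [1, 2, 1, 11, 6, 7]
Entering loop: for elem in data:

After execution: tally = 28
28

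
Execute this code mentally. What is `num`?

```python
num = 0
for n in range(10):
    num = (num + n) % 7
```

Let's trace through this code step by step.

Initialize: num = 0
Entering loop: for n in range(10):

After execution: num = 3
3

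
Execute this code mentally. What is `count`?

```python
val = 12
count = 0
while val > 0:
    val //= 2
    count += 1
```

Let's trace through this code step by step.

Initialize: val = 12
Initialize: count = 0
Entering loop: while val > 0:

After execution: count = 4
4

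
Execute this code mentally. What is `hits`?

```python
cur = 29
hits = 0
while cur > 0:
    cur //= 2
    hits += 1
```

Let's trace through this code step by step.

Initialize: cur = 29
Initialize: hits = 0
Entering loop: while cur > 0:

After execution: hits = 5
5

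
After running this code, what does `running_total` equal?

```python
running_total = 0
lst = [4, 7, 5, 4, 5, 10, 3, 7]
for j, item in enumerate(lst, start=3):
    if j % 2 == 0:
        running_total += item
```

Let's trace through this code step by step.

Initialize: running_total = 0
Initialize: lst = [4, 7, 5, 4, 5, 10, 3, 7]
Entering loop: for j, item in enumerate(lst, start=3):

After execution: running_total = 28
28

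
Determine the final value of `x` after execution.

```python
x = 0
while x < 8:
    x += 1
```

Let's trace through this code step by step.

Initialize: x = 0
Entering loop: while x < 8:

After execution: x = 8
8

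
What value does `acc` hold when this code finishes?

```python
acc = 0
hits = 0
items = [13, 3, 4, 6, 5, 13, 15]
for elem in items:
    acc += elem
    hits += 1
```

Let's trace through this code step by step.

Initialize: acc = 0
Initialize: hits = 0
Initialize: items = [13, 3, 4, 6, 5, 13, 15]
Entering loop: for elem in items:

After execution: acc = 59
59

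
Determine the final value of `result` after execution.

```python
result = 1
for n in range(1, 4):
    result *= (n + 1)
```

Let's trace through this code step by step.

Initialize: result = 1
Entering loop: for n in range(1, 4):

After execution: result = 24
24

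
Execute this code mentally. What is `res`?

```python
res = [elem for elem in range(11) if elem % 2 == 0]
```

Let's trace through this code step by step.

Initialize: res = [elem for elem in range(11) if elem % 2 == 0]

After execution: res = [0, 2, 4, 6, 8, 10]
[0, 2, 4, 6, 8, 10]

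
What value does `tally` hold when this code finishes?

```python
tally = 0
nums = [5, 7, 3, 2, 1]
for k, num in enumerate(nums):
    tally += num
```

Let's trace through this code step by step.

Initialize: tally = 0
Initialize: nums = [5, 7, 3, 2, 1]
Entering loop: for k, num in enumerate(nums):

After execution: tally = 18
18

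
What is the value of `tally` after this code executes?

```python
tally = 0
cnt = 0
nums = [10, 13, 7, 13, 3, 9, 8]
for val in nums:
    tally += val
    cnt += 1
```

Let's trace through this code step by step.

Initialize: tally = 0
Initialize: cnt = 0
Initialize: nums = [10, 13, 7, 13, 3, 9, 8]
Entering loop: for val in nums:

After execution: tally = 63
63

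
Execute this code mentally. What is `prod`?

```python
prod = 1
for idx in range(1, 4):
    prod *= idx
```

Let's trace through this code step by step.

Initialize: prod = 1
Entering loop: for idx in range(1, 4):

After execution: prod = 6
6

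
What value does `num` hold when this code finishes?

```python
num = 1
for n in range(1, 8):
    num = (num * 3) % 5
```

Let's trace through this code step by step.

Initialize: num = 1
Entering loop: for n in range(1, 8):

After execution: num = 2
2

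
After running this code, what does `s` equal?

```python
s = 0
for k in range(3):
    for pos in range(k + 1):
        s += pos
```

Let's trace through this code step by step.

Initialize: s = 0
Entering loop: for k in range(3):

After execution: s = 4
4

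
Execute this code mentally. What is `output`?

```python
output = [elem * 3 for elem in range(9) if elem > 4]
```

Let's trace through this code step by step.

Initialize: output = [elem * 3 for elem in range(9) if elem > 4]

After execution: output = [15, 18, 21, 24]
[15, 18, 21, 24]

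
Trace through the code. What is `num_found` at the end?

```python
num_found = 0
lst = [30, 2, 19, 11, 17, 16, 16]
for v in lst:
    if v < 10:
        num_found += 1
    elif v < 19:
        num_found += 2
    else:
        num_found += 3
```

Let's trace through this code step by step.

Initialize: num_found = 0
Initialize: lst = [30, 2, 19, 11, 17, 16, 16]
Entering loop: for v in lst:

After execution: num_found = 15
15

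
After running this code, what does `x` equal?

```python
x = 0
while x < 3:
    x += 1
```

Let's trace through this code step by step.

Initialize: x = 0
Entering loop: while x < 3:

After execution: x = 3
3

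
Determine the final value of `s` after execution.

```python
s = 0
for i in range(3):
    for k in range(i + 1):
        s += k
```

Let's trace through this code step by step.

Initialize: s = 0
Entering loop: for i in range(3):

After execution: s = 4
4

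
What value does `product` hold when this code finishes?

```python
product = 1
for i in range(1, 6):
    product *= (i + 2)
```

Let's trace through this code step by step.

Initialize: product = 1
Entering loop: for i in range(1, 6):

After execution: product = 2520
2520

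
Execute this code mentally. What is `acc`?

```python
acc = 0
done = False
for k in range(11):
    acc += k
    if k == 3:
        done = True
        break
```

Let's trace through this code step by step.

Initialize: acc = 0
Initialize: done = False
Entering loop: for k in range(11):

After execution: acc = 6
6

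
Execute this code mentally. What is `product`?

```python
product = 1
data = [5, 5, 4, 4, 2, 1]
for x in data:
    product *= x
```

Let's trace through this code step by step.

Initialize: product = 1
Initialize: data = [5, 5, 4, 4, 2, 1]
Entering loop: for x in data:

After execution: product = 800
800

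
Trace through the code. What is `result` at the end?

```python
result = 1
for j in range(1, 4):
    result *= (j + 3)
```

Let's trace through this code step by step.

Initialize: result = 1
Entering loop: for j in range(1, 4):

After execution: result = 120
120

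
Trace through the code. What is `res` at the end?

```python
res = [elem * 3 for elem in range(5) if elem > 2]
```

Let's trace through this code step by step.

Initialize: res = [elem * 3 for elem in range(5) if elem > 2]

After execution: res = [9, 12]
[9, 12]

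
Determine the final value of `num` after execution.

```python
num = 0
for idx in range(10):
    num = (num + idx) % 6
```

Let's trace through this code step by step.

Initialize: num = 0
Entering loop: for idx in range(10):

After execution: num = 3
3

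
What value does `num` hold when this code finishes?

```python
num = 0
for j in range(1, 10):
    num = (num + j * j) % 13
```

Let's trace through this code step by step.

Initialize: num = 0
Entering loop: for j in range(1, 10):

After execution: num = 12
12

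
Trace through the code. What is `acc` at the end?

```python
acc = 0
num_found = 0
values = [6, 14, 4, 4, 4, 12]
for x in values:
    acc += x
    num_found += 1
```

Let's trace through this code step by step.

Initialize: acc = 0
Initialize: num_found = 0
Initialize: values = [6, 14, 4, 4, 4, 12]
Entering loop: for x in values:

After execution: acc = 44
44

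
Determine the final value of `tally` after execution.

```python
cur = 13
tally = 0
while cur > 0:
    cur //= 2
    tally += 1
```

Let's trace through this code step by step.

Initialize: cur = 13
Initialize: tally = 0
Entering loop: while cur > 0:

After execution: tally = 4
4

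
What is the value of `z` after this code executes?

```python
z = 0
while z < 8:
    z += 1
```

Let's trace through this code step by step.

Initialize: z = 0
Entering loop: while z < 8:

After execution: z = 8
8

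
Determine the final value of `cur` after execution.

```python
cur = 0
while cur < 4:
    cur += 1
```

Let's trace through this code step by step.

Initialize: cur = 0
Entering loop: while cur < 4:

After execution: cur = 4
4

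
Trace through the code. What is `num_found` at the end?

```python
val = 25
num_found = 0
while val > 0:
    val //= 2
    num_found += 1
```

Let's trace through this code step by step.

Initialize: val = 25
Initialize: num_found = 0
Entering loop: while val > 0:

After execution: num_found = 5
5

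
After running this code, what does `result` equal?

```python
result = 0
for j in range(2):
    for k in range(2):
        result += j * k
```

Let's trace through this code step by step.

Initialize: result = 0
Entering loop: for j in range(2):

After execution: result = 1
1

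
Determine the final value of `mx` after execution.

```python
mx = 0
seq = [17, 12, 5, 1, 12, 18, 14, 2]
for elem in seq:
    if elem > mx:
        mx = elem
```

Let's trace through this code step by step.

Initialize: mx = 0
Initialize: seq = [17, 12, 5, 1, 12, 18, 14, 2]
Entering loop: for elem in seq:

After execution: mx = 18
18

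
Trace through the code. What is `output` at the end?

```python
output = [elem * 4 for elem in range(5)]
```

Let's trace through this code step by step.

Initialize: output = [elem * 4 for elem in range(5)]

After execution: output = [0, 4, 8, 12, 16]
[0, 4, 8, 12, 16]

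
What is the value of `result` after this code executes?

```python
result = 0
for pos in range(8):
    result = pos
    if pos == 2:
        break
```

Let's trace through this code step by step.

Initialize: result = 0
Entering loop: for pos in range(8):

After execution: result = 2
2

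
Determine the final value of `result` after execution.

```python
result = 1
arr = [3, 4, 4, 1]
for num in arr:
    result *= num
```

Let's trace through this code step by step.

Initialize: result = 1
Initialize: arr = [3, 4, 4, 1]
Entering loop: for num in arr:

After execution: result = 48
48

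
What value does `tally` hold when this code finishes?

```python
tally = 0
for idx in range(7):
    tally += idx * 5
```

Let's trace through this code step by step.

Initialize: tally = 0
Entering loop: for idx in range(7):

After execution: tally = 105
105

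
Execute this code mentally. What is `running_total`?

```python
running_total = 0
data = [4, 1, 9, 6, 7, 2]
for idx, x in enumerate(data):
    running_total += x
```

Let's trace through this code step by step.

Initialize: running_total = 0
Initialize: data = [4, 1, 9, 6, 7, 2]
Entering loop: for idx, x in enumerate(data):

After execution: running_total = 29
29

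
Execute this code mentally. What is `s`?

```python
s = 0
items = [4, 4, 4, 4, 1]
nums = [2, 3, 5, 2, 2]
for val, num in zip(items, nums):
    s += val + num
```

Let's trace through this code step by step.

Initialize: s = 0
Initialize: items = [4, 4, 4, 4, 1]
Initialize: nums = [2, 3, 5, 2, 2]
Entering loop: for val, num in zip(items, nums):

After execution: s = 31
31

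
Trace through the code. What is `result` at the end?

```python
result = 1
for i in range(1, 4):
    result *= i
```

Let's trace through this code step by step.

Initialize: result = 1
Entering loop: for i in range(1, 4):

After execution: result = 6
6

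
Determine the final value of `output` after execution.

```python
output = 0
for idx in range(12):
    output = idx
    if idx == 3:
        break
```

Let's trace through this code step by step.

Initialize: output = 0
Entering loop: for idx in range(12):

After execution: output = 3
3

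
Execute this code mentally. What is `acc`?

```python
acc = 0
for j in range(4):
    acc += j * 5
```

Let's trace through this code step by step.

Initialize: acc = 0
Entering loop: for j in range(4):

After execution: acc = 30
30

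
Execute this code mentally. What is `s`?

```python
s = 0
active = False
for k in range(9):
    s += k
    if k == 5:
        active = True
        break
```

Let's trace through this code step by step.

Initialize: s = 0
Initialize: active = False
Entering loop: for k in range(9):

After execution: s = 15
15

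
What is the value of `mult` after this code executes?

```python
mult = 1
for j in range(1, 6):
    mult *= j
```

Let's trace through this code step by step.

Initialize: mult = 1
Entering loop: for j in range(1, 6):

After execution: mult = 120
120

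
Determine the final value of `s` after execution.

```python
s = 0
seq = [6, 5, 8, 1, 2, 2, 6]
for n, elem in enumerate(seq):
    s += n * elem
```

Let's trace through this code step by step.

Initialize: s = 0
Initialize: seq = [6, 5, 8, 1, 2, 2, 6]
Entering loop: for n, elem in enumerate(seq):

After execution: s = 78
78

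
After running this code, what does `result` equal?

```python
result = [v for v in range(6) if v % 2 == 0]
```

Let's trace through this code step by step.

Initialize: result = [v for v in range(6) if v % 2 == 0]

After execution: result = [0, 2, 4]
[0, 2, 4]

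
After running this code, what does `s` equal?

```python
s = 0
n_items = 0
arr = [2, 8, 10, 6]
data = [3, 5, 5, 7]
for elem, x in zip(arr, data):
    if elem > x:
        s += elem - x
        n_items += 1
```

Let's trace through this code step by step.

Initialize: s = 0
Initialize: n_items = 0
Initialize: arr = [2, 8, 10, 6]
Initialize: data = [3, 5, 5, 7]
Entering loop: for elem, x in zip(arr, data):

After execution: s = 8
8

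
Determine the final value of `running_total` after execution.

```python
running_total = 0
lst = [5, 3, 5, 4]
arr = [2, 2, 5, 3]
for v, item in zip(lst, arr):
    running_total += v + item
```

Let's trace through this code step by step.

Initialize: running_total = 0
Initialize: lst = [5, 3, 5, 4]
Initialize: arr = [2, 2, 5, 3]
Entering loop: for v, item in zip(lst, arr):

After execution: running_total = 29
29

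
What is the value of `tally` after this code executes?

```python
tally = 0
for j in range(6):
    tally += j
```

Let's trace through this code step by step.

Initialize: tally = 0
Entering loop: for j in range(6):

After execution: tally = 15
15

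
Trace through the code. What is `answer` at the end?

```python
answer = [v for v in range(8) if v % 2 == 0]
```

Let's trace through this code step by step.

Initialize: answer = [v for v in range(8) if v % 2 == 0]

After execution: answer = [0, 2, 4, 6]
[0, 2, 4, 6]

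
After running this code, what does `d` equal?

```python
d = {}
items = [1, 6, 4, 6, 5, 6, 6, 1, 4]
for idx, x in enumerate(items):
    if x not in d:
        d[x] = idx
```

Let's trace through this code step by step.

Initialize: d = {}
Initialize: items = [1, 6, 4, 6, 5, 6, 6, 1, 4]
Entering loop: for idx, x in enumerate(items):

After execution: d = {1: 0, 6: 1, 4: 2, 5: 4}
{1: 0, 6: 1, 4: 2, 5: 4}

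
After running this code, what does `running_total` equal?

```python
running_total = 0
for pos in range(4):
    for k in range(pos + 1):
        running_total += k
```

Let's trace through this code step by step.

Initialize: running_total = 0
Entering loop: for pos in range(4):

After execution: running_total = 10
10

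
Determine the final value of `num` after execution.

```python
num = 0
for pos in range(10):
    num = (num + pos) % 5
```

Let's trace through this code step by step.

Initialize: num = 0
Entering loop: for pos in range(10):

After execution: num = 0
0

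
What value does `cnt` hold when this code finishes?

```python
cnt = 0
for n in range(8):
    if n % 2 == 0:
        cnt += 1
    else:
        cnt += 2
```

Let's trace through this code step by step.

Initialize: cnt = 0
Entering loop: for n in range(8):

After execution: cnt = 12
12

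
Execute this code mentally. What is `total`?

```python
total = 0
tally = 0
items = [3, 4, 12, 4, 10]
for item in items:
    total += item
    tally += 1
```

Let's trace through this code step by step.

Initialize: total = 0
Initialize: tally = 0
Initialize: items = [3, 4, 12, 4, 10]
Entering loop: for item in items:

After execution: total = 33
33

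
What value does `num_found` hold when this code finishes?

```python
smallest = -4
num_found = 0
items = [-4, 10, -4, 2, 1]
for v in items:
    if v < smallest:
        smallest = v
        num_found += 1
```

Let's trace through this code step by step.

Initialize: smallest = -4
Initialize: num_found = 0
Initialize: items = [-4, 10, -4, 2, 1]
Entering loop: for v in items:

After execution: num_found = 0
0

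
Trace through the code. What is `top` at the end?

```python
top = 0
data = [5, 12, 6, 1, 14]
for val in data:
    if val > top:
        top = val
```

Let's trace through this code step by step.

Initialize: top = 0
Initialize: data = [5, 12, 6, 1, 14]
Entering loop: for val in data:

After execution: top = 14
14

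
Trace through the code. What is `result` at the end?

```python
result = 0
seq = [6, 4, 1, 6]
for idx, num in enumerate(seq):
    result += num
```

Let's trace through this code step by step.

Initialize: result = 0
Initialize: seq = [6, 4, 1, 6]
Entering loop: for idx, num in enumerate(seq):

After execution: result = 17
17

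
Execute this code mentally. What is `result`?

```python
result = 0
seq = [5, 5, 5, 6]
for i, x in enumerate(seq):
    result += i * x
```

Let's trace through this code step by step.

Initialize: result = 0
Initialize: seq = [5, 5, 5, 6]
Entering loop: for i, x in enumerate(seq):

After execution: result = 33
33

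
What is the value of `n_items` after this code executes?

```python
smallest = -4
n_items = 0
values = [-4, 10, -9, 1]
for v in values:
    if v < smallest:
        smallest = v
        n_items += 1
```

Let's trace through this code step by step.

Initialize: smallest = -4
Initialize: n_items = 0
Initialize: values = [-4, 10, -9, 1]
Entering loop: for v in values:

After execution: n_items = 1
1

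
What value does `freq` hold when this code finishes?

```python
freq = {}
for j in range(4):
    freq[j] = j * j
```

Let's trace through this code step by step.

Initialize: freq = {}
Entering loop: for j in range(4):

After execution: freq = {0: 0, 1: 1, 2: 4, 3: 9}
{0: 0, 1: 1, 2: 4, 3: 9}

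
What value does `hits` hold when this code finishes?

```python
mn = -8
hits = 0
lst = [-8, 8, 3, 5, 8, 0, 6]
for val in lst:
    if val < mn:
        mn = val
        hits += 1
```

Let's trace through this code step by step.

Initialize: mn = -8
Initialize: hits = 0
Initialize: lst = [-8, 8, 3, 5, 8, 0, 6]
Entering loop: for val in lst:

After execution: hits = 0
0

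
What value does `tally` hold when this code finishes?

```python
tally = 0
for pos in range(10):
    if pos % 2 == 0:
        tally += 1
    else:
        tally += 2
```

Let's trace through this code step by step.

Initialize: tally = 0
Entering loop: for pos in range(10):

After execution: tally = 15
15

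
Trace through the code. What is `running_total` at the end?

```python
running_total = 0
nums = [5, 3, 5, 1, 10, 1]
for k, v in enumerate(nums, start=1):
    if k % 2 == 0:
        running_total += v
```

Let's trace through this code step by step.

Initialize: running_total = 0
Initialize: nums = [5, 3, 5, 1, 10, 1]
Entering loop: for k, v in enumerate(nums, start=1):

After execution: running_total = 5
5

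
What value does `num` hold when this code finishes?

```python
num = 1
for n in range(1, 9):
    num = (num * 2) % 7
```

Let's trace through this code step by step.

Initialize: num = 1
Entering loop: for n in range(1, 9):

After execution: num = 4
4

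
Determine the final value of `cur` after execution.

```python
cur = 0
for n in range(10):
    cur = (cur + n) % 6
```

Let's trace through this code step by step.

Initialize: cur = 0
Entering loop: for n in range(10):

After execution: cur = 3
3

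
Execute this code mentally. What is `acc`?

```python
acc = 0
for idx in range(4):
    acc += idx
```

Let's trace through this code step by step.

Initialize: acc = 0
Entering loop: for idx in range(4):

After execution: acc = 6
6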